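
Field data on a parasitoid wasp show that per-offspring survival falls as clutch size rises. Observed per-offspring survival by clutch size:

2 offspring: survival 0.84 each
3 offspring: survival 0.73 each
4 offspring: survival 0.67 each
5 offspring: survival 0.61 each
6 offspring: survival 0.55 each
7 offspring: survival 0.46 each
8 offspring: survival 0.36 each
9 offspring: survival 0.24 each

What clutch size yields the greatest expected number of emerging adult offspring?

6

Expected emerging adult offspring = c × s(c):
  c=2: 2 × 0.84 = 1.680
  c=3: 3 × 0.73 = 2.190
  c=4: 4 × 0.67 = 2.680
  c=5: 5 × 0.61 = 3.050
  c=6: 6 × 0.55 = 3.300
  c=7: 7 × 0.46 = 3.220
  c=8: 8 × 0.36 = 2.880
  c=9: 9 × 0.24 = 2.160
Maximum at c = 6 (3.300 emerging adult offspring).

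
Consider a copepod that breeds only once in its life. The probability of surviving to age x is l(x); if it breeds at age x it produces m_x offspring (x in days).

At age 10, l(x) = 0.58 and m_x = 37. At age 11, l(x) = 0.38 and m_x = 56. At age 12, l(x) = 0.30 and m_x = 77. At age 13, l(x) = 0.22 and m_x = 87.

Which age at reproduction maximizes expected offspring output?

12

Expected offspring if breeding at age x = l(x) × m_x:
  age 10: 0.58 × 37 = 21.460
  age 11: 0.38 × 56 = 21.280
  age 12: 0.30 × 77 = 23.100
  age 13: 0.22 × 87 = 19.140
Maximum at age 12 (23.100).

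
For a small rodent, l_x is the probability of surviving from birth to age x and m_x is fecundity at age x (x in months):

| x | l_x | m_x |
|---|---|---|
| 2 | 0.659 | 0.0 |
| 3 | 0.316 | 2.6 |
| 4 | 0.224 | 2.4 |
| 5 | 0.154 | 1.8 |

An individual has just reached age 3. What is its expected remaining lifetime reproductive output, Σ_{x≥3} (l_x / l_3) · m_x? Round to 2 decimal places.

5.18

l_3 = 0.316. Conditional survival from age 3 to x is l_x / l_3.
  x=3: (0.316/0.316) × 2.6 = 2.6000
  x=4: (0.224/0.316) × 2.4 = 1.7013
  x=5: (0.154/0.316) × 1.8 = 0.8772
Sum = 2.6000 + 1.7013 + 0.8772 = 5.1785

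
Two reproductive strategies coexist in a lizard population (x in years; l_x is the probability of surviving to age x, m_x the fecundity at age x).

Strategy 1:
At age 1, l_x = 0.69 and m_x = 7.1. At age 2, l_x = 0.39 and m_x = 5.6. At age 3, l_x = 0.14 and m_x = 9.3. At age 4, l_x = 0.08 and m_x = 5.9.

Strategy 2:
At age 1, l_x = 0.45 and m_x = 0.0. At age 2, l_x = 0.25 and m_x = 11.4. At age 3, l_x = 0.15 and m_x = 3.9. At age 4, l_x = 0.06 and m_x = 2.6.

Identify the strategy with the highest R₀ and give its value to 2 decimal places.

8.86

Strategy 1: R₀ = 0.69×7.1 + 0.39×5.6 + 0.14×9.3 + 0.08×5.9 = 8.8570
Strategy 2: R₀ = 0.45×0.0 + 0.25×11.4 + 0.15×3.9 + 0.06×2.6 = 3.5910
Highest R₀: strategy 1 with 8.8570.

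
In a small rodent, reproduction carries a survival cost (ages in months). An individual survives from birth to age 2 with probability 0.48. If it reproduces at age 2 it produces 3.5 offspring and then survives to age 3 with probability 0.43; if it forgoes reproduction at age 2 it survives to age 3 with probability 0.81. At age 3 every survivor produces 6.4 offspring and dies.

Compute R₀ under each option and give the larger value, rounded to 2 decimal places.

3.00

breed at age 2: R₀ = 0.48 × (3.5 + 0.43 × 6.4) = 0.48 × 6.2520 = 3.0010
delay to age 3: R₀ = 0.48 × (0.81 × 6.4) = 0.48 × 5.1840 = 2.4883
Higher: breed at age 2 (3.0010).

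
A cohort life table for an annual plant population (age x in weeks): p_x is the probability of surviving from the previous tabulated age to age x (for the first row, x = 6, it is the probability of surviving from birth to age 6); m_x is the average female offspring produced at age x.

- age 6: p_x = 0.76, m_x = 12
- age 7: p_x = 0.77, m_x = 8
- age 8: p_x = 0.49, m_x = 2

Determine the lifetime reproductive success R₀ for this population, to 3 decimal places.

14.375

Survivorship from birth: l_x = p_6·p_7·…·p_x.
  l_6 = 0.76000
  l_7 = 0.58520
  l_8 = 0.28675
R₀ = Σ l_x m_x:
  age 6: 0.76000 × 12 = 9.1200
  age 7: 0.58520 × 8 = 4.6816
  age 8: 0.28675 × 2 = 0.5735
R₀ = 9.1200 + 4.6816 + 0.5735 = 14.3751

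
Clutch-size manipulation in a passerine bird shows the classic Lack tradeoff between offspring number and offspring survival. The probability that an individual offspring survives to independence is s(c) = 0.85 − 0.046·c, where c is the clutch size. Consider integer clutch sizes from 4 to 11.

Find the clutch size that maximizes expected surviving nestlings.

9

Expected surviving nestlings = c × s(c):
  c=4: 4 × 0.666 = 2.664
  c=5: 5 × 0.620 = 3.100
  c=6: 6 × 0.574 = 3.444
  c=7: 7 × 0.528 = 3.696
  c=8: 8 × 0.482 = 3.856
  c=9: 9 × 0.436 = 3.924
  c=10: 10 × 0.390 = 3.900
  c=11: 11 × 0.344 = 3.784
Maximum at c = 9 (3.924 surviving nestlings).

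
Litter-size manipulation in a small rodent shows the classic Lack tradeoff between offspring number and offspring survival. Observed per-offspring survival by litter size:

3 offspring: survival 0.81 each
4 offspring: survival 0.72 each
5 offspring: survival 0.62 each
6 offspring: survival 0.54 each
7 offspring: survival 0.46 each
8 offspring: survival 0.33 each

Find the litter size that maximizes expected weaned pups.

6

Expected weaned pups = c × s(c):
  c=3: 3 × 0.81 = 2.430
  c=4: 4 × 0.72 = 2.880
  c=5: 5 × 0.62 = 3.100
  c=6: 6 × 0.54 = 3.240
  c=7: 7 × 0.46 = 3.220
  c=8: 8 × 0.33 = 2.640
Maximum at c = 6 (3.240 weaned pups).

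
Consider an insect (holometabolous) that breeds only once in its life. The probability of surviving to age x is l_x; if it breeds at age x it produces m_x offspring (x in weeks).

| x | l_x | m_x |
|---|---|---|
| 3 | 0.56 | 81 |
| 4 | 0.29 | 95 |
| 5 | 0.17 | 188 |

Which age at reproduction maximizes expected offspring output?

3

Expected offspring if breeding at age x = l_x × m_x:
  age 3: 0.56 × 81 = 45.360
  age 4: 0.29 × 95 = 27.550
  age 5: 0.17 × 188 = 31.960
Maximum at age 3 (45.360).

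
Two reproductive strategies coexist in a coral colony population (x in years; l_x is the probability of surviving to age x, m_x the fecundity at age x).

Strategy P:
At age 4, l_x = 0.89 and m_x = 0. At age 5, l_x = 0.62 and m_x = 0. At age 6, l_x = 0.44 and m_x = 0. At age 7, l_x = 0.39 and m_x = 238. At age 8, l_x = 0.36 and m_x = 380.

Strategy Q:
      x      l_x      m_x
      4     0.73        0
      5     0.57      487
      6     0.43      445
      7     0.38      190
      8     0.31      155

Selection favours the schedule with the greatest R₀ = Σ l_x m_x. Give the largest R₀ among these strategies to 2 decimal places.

Strategy P: R₀ = 0.89×0 + 0.62×0 + 0.44×0 + 0.39×238 + 0.36×380 = 229.6200
Strategy Q: R₀ = 0.73×0 + 0.57×487 + 0.43×445 + 0.38×190 + 0.31×155 = 589.1900
Highest R₀: strategy Q with 589.1900.

589.19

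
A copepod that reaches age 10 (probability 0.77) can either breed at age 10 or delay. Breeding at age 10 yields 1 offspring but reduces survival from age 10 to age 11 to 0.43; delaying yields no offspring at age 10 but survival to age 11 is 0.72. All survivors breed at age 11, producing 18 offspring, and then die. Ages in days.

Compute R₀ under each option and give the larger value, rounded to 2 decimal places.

breed at age 10: R₀ = 0.77 × (1 + 0.43 × 18) = 0.77 × 8.7400 = 6.7298
delay to age 11: R₀ = 0.77 × (0.72 × 18) = 0.77 × 12.9600 = 9.9792
Higher: delay to age 11 (9.9792).

9.98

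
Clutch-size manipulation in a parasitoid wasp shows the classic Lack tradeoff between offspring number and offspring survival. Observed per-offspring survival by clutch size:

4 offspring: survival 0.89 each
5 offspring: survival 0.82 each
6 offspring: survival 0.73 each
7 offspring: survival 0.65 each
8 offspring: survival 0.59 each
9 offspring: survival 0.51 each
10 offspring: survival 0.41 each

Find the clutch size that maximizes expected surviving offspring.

8

Expected surviving offspring = c × s(c):
  c=4: 4 × 0.89 = 3.560
  c=5: 5 × 0.82 = 4.100
  c=6: 6 × 0.73 = 4.380
  c=7: 7 × 0.65 = 4.550
  c=8: 8 × 0.59 = 4.720
  c=9: 9 × 0.51 = 4.590
  c=10: 10 × 0.41 = 4.100
Maximum at c = 8 (4.720 surviving offspring).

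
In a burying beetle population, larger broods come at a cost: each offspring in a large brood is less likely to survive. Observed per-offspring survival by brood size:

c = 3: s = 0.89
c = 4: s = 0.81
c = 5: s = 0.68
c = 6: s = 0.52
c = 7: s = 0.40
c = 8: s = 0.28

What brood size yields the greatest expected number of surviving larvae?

5

Expected surviving larvae = c × s(c):
  c=3: 3 × 0.89 = 2.670
  c=4: 4 × 0.81 = 3.240
  c=5: 5 × 0.68 = 3.400
  c=6: 6 × 0.52 = 3.120
  c=7: 7 × 0.40 = 2.800
  c=8: 8 × 0.28 = 2.240
Maximum at c = 5 (3.400 surviving larvae).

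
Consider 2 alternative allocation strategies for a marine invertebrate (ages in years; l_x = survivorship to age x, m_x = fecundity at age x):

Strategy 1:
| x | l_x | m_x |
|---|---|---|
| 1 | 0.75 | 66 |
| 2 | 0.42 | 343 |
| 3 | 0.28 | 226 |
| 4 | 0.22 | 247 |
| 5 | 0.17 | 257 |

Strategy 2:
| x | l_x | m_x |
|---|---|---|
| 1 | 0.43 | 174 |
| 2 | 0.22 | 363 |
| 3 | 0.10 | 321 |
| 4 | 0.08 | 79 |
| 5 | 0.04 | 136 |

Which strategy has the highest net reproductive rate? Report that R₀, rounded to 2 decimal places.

354.87

Strategy 1: R₀ = 0.75×66 + 0.42×343 + 0.28×226 + 0.22×247 + 0.17×257 = 354.8700
Strategy 2: R₀ = 0.43×174 + 0.22×363 + 0.10×321 + 0.08×79 + 0.04×136 = 198.5400
Highest R₀: strategy 1 with 354.8700.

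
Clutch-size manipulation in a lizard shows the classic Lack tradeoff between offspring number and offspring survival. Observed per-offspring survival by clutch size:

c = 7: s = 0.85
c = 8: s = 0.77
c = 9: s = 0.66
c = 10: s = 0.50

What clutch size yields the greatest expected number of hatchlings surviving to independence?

8

Expected hatchlings surviving to independence = c × s(c):
  c=7: 7 × 0.85 = 5.950
  c=8: 8 × 0.77 = 6.160
  c=9: 9 × 0.66 = 5.940
  c=10: 10 × 0.50 = 5.000
Maximum at c = 8 (6.160 hatchlings surviving to independence).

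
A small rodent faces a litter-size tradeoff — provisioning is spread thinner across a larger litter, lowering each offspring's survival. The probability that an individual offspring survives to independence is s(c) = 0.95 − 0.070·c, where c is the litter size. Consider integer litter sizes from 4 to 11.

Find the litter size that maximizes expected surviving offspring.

7

Expected surviving offspring = c × s(c):
  c=4: 4 × 0.670 = 2.680
  c=5: 5 × 0.600 = 3.000
  c=6: 6 × 0.530 = 3.180
  c=7: 7 × 0.460 = 3.220
  c=8: 8 × 0.390 = 3.120
  c=9: 9 × 0.320 = 2.880
  c=10: 10 × 0.250 = 2.500
  c=11: 11 × 0.180 = 1.980
Maximum at c = 7 (3.220 surviving offspring).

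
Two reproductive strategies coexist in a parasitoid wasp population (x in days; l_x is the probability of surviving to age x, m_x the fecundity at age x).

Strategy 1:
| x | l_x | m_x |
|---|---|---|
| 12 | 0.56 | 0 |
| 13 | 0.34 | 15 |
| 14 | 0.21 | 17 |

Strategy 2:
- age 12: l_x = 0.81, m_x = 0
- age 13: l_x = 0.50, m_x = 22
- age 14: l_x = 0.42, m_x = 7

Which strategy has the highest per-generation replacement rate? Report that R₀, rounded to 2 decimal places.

13.94

Strategy 1: R₀ = 0.56×0 + 0.34×15 + 0.21×17 = 8.6700
Strategy 2: R₀ = 0.81×0 + 0.50×22 + 0.42×7 = 13.9400
Highest R₀: strategy 2 with 13.9400.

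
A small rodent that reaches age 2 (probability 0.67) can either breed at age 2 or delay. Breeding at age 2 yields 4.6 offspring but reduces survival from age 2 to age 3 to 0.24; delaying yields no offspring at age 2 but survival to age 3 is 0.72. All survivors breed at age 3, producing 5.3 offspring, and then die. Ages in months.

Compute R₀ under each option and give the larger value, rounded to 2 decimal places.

3.93

breed at age 2: R₀ = 0.67 × (4.6 + 0.24 × 5.3) = 0.67 × 5.8720 = 3.9342
delay to age 3: R₀ = 0.67 × (0.72 × 5.3) = 0.67 × 3.8160 = 2.5567
Higher: breed at age 2 (3.9342).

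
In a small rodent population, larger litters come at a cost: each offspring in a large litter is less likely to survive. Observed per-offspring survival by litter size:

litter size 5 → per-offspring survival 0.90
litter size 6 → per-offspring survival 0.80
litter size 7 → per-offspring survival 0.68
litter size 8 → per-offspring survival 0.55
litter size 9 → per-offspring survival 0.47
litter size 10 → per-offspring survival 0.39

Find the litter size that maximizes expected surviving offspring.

Expected surviving offspring = c × s(c):
  c=5: 5 × 0.90 = 4.500
  c=6: 6 × 0.80 = 4.800
  c=7: 7 × 0.68 = 4.760
  c=8: 8 × 0.55 = 4.400
  c=9: 9 × 0.47 = 4.230
  c=10: 10 × 0.39 = 3.900
Maximum at c = 6 (4.800 surviving offspring).

6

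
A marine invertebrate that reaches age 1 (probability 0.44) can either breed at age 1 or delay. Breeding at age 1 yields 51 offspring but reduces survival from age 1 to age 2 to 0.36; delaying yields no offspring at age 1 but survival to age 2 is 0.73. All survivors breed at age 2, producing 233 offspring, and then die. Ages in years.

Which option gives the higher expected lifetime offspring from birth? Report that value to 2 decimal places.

breed at age 1: R₀ = 0.44 × (51 + 0.36 × 233) = 0.44 × 134.8800 = 59.3472
delay to age 2: R₀ = 0.44 × (0.73 × 233) = 0.44 × 170.0900 = 74.8396
Higher: delay to age 2 (74.8396).

74.84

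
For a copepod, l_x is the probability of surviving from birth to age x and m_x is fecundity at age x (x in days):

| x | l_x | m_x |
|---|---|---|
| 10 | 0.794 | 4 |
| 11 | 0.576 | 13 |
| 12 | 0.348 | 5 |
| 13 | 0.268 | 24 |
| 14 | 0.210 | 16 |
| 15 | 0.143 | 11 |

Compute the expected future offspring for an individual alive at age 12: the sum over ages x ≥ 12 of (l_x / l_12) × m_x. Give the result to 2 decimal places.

37.66

l_12 = 0.348. Conditional survival from age 12 to x is l_x / l_12.
  x=12: (0.348/0.348) × 5 = 5.0000
  x=13: (0.268/0.348) × 24 = 18.4828
  x=14: (0.210/0.348) × 16 = 9.6552
  x=15: (0.143/0.348) × 11 = 4.5201
Sum = 5.0000 + 18.4828 + 9.6552 + 4.5201 = 37.6580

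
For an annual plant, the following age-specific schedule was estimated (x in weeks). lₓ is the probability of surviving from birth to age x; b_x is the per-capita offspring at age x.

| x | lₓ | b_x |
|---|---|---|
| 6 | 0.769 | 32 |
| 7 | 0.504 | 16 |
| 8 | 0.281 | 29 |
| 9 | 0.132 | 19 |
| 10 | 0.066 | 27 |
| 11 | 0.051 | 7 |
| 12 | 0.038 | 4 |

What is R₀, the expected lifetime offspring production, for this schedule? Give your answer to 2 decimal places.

45.62

R₀ = Σ lₓ b_x:
  age 6: 0.769 × 32 = 24.6080
  age 7: 0.504 × 16 = 8.0640
  age 8: 0.281 × 29 = 8.1490
  age 9: 0.132 × 19 = 2.5080
  age 10: 0.066 × 27 = 1.7820
  age 11: 0.051 × 7 = 0.3570
  age 12: 0.038 × 4 = 0.1520
R₀ = 24.6080 + 8.0640 + 8.1490 + 2.5080 + 1.7820 + 0.3570 + 0.1520 = 45.6200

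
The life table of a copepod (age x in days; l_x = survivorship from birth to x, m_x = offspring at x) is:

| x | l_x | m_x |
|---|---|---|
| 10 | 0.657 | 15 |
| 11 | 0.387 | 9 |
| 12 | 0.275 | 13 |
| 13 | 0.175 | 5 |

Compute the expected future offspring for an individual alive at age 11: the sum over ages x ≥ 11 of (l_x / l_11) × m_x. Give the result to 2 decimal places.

l_11 = 0.387. Conditional survival from age 11 to x is l_x / l_11.
  x=11: (0.387/0.387) × 9 = 9.0000
  x=12: (0.275/0.387) × 13 = 9.2377
  x=13: (0.175/0.387) × 5 = 2.2610
Sum = 9.0000 + 9.2377 + 2.2610 = 20.4987

20.50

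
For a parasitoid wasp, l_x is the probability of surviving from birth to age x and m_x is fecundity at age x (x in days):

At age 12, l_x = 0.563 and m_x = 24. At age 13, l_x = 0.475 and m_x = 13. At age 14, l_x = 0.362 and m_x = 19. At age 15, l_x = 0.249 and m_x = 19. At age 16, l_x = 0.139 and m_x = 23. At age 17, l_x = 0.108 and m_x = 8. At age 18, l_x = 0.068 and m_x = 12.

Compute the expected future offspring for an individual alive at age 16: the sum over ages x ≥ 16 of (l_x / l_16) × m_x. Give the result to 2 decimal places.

l_16 = 0.139. Conditional survival from age 16 to x is l_x / l_16.
  x=16: (0.139/0.139) × 23 = 23.0000
  x=17: (0.108/0.139) × 8 = 6.2158
  x=18: (0.068/0.139) × 12 = 5.8705
Sum = 23.0000 + 6.2158 + 5.8705 = 35.0863

35.09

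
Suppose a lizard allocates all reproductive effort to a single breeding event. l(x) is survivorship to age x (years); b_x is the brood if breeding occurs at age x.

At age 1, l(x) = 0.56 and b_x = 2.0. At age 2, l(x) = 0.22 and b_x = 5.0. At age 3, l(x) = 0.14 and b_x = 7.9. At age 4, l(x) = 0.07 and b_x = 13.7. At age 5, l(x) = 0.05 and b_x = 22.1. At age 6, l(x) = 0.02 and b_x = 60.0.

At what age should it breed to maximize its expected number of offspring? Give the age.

6

Expected offspring if breeding at age x = l(x) × b_x:
  age 1: 0.56 × 2.0 = 1.120
  age 2: 0.22 × 5.0 = 1.100
  age 3: 0.14 × 7.9 = 1.106
  age 4: 0.07 × 13.7 = 0.959
  age 5: 0.05 × 22.1 = 1.105
  age 6: 0.02 × 60.0 = 1.200
Maximum at age 6 (1.200).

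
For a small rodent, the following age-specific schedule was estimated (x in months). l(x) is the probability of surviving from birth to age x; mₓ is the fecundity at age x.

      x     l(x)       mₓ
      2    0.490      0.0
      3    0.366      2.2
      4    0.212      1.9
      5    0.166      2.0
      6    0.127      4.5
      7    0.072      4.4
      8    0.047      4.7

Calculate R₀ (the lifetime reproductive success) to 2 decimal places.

R₀ = Σ l(x) mₓ:
  age 2: 0.490 × 0.0 = 0.0000
  age 3: 0.366 × 2.2 = 0.8052
  age 4: 0.212 × 1.9 = 0.4028
  age 5: 0.166 × 2.0 = 0.3320
  age 6: 0.127 × 4.5 = 0.5715
  age 7: 0.072 × 4.4 = 0.3168
  age 8: 0.047 × 4.7 = 0.2209
R₀ = 0.0000 + 0.8052 + 0.4028 + 0.3320 + 0.5715 + 0.3168 + 0.2209 = 2.6492

2.65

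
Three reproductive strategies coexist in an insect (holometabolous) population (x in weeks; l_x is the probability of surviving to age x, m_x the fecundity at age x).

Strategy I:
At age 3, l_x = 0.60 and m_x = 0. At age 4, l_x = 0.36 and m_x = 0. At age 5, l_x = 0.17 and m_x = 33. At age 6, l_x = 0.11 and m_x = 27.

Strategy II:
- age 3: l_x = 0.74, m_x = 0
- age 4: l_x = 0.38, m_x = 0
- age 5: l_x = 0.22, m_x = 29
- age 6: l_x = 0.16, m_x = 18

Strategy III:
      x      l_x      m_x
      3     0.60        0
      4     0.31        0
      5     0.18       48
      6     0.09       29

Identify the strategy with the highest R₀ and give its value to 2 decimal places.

Strategy I: R₀ = 0.60×0 + 0.36×0 + 0.17×33 + 0.11×27 = 8.5800
Strategy II: R₀ = 0.74×0 + 0.38×0 + 0.22×29 + 0.16×18 = 9.2600
Strategy III: R₀ = 0.60×0 + 0.31×0 + 0.18×48 + 0.09×29 = 11.2500
Highest R₀: strategy III with 11.2500.

11.25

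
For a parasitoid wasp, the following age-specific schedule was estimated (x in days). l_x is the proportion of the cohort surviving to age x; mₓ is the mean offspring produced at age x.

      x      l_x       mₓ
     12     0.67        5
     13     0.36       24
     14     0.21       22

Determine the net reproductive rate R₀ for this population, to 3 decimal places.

R₀ = Σ l_x mₓ:
  age 12: 0.67 × 5 = 3.3500
  age 13: 0.36 × 24 = 8.6400
  age 14: 0.21 × 22 = 4.6200
R₀ = 3.3500 + 8.6400 + 4.6200 = 16.6100

16.610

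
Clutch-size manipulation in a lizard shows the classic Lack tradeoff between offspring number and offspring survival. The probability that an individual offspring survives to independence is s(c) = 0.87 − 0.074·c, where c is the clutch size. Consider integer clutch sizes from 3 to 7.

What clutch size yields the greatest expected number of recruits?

6

Expected recruits = c × s(c):
  c=3: 3 × 0.648 = 1.944
  c=4: 4 × 0.574 = 2.296
  c=5: 5 × 0.500 = 2.500
  c=6: 6 × 0.426 = 2.556
  c=7: 7 × 0.352 = 2.464
Maximum at c = 6 (2.556 recruits).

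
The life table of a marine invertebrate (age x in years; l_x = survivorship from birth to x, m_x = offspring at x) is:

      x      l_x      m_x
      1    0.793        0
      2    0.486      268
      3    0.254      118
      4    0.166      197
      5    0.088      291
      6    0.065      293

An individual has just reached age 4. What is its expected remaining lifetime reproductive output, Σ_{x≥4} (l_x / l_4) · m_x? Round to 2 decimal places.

465.99

l_4 = 0.166. Conditional survival from age 4 to x is l_x / l_4.
  x=4: (0.166/0.166) × 197 = 197.0000
  x=5: (0.088/0.166) × 291 = 154.2651
  x=6: (0.065/0.166) × 293 = 114.7289
Sum = 197.0000 + 154.2651 + 114.7289 = 465.9940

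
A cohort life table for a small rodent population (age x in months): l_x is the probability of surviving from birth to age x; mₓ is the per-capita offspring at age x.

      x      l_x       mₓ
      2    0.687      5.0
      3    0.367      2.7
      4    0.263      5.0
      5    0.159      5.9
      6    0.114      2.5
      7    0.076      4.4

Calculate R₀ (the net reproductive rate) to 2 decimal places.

R₀ = Σ l_x mₓ:
  age 2: 0.687 × 5.0 = 3.4350
  age 3: 0.367 × 2.7 = 0.9909
  age 4: 0.263 × 5.0 = 1.3150
  age 5: 0.159 × 5.9 = 0.9381
  age 6: 0.114 × 2.5 = 0.2850
  age 7: 0.076 × 4.4 = 0.3344
R₀ = 3.4350 + 0.9909 + 1.3150 + 0.9381 + 0.2850 + 0.3344 = 7.2984

7.30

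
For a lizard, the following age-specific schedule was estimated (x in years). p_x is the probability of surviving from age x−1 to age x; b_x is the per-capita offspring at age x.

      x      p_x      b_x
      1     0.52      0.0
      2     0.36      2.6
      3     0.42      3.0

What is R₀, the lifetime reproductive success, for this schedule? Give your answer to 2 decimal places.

Survivorship from birth: l_x = p_1·p_2·…·p_x.
  l_1 = 0.52000
  l_2 = 0.18720
  l_3 = 0.07862
R₀ = Σ l_x b_x:
  age 1: 0.52000 × 0.0 = 0.0000
  age 2: 0.18720 × 2.6 = 0.4867
  age 3: 0.07862 × 3.0 = 0.2359
R₀ = 0.0000 + 0.4867 + 0.2359 = 0.7226

0.72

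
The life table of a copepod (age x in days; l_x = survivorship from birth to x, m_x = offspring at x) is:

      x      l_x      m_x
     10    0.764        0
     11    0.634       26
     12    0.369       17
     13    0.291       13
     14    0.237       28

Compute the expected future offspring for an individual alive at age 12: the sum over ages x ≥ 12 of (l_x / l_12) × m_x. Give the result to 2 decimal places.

45.24

l_12 = 0.369. Conditional survival from age 12 to x is l_x / l_12.
  x=12: (0.369/0.369) × 17 = 17.0000
  x=13: (0.291/0.369) × 13 = 10.2520
  x=14: (0.237/0.369) × 28 = 17.9837
Sum = 17.0000 + 10.2520 + 17.9837 = 45.2358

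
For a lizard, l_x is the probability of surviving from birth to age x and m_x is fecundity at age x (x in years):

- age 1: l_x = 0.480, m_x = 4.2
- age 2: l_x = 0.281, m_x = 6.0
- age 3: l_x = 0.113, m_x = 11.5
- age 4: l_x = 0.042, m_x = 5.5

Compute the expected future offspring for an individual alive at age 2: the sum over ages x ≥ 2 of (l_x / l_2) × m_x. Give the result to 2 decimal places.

11.45

l_2 = 0.281. Conditional survival from age 2 to x is l_x / l_2.
  x=2: (0.281/0.281) × 6.0 = 6.0000
  x=3: (0.113/0.281) × 11.5 = 4.6246
  x=4: (0.042/0.281) × 5.5 = 0.8221
Sum = 6.0000 + 4.6246 + 0.8221 = 11.4466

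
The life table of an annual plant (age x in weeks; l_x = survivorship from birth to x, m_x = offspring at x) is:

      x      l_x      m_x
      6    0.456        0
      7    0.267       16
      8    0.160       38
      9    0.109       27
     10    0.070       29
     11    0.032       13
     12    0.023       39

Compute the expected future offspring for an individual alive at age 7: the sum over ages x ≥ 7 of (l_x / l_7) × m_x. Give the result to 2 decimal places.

62.31

l_7 = 0.267. Conditional survival from age 7 to x is l_x / l_7.
  x=7: (0.267/0.267) × 16 = 16.0000
  x=8: (0.160/0.267) × 38 = 22.7715
  x=9: (0.109/0.267) × 27 = 11.0225
  x=10: (0.070/0.267) × 29 = 7.6030
  x=11: (0.032/0.267) × 13 = 1.5581
  x=12: (0.023/0.267) × 39 = 3.3596
Sum = 16.0000 + 22.7715 + 11.0225 + 7.6030 + 1.5581 + 3.3596 = 62.3146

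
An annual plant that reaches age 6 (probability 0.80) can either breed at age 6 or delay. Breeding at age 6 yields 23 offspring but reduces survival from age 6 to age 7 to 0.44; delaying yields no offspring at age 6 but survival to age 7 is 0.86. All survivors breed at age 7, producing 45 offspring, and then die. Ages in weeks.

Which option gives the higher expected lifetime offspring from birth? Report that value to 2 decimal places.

breed at age 6: R₀ = 0.80 × (23 + 0.44 × 45) = 0.80 × 42.8000 = 34.2400
delay to age 7: R₀ = 0.80 × (0.86 × 45) = 0.80 × 38.7000 = 30.9600
Higher: breed at age 6 (34.2400).

34.24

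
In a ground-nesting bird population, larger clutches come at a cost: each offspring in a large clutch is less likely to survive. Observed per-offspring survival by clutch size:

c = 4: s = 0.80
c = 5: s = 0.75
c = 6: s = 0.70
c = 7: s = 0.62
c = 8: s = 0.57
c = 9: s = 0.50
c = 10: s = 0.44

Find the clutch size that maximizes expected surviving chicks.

8

Expected surviving chicks = c × s(c):
  c=4: 4 × 0.80 = 3.200
  c=5: 5 × 0.75 = 3.750
  c=6: 6 × 0.70 = 4.200
  c=7: 7 × 0.62 = 4.340
  c=8: 8 × 0.57 = 4.560
  c=9: 9 × 0.50 = 4.500
  c=10: 10 × 0.44 = 4.400
Maximum at c = 8 (4.560 surviving chicks).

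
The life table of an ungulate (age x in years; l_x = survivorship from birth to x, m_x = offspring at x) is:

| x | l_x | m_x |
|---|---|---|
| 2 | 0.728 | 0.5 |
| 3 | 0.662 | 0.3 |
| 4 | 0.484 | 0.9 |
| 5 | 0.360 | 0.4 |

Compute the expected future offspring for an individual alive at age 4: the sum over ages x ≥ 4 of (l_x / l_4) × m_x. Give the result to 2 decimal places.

l_4 = 0.484. Conditional survival from age 4 to x is l_x / l_4.
  x=4: (0.484/0.484) × 0.9 = 0.9000
  x=5: (0.360/0.484) × 0.4 = 0.2975
Sum = 0.9000 + 0.2975 = 1.1975

1.20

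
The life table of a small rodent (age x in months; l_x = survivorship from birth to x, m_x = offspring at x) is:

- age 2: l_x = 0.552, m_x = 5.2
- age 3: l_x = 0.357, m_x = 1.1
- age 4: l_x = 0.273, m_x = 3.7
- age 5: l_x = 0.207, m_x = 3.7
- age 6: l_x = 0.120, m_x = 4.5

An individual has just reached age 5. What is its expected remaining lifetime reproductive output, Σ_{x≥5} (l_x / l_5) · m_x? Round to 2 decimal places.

l_5 = 0.207. Conditional survival from age 5 to x is l_x / l_5.
  x=5: (0.207/0.207) × 3.7 = 3.7000
  x=6: (0.120/0.207) × 4.5 = 2.6087
Sum = 3.7000 + 2.6087 = 6.3087

6.31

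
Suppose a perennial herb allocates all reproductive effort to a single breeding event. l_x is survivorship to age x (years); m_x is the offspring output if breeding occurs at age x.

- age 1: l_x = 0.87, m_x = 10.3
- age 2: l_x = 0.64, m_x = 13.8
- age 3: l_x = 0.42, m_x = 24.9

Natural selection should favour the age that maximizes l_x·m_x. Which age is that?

3

Expected offspring if breeding at age x = l_x × m_x:
  age 1: 0.87 × 10.3 = 8.961
  age 2: 0.64 × 13.8 = 8.832
  age 3: 0.42 × 24.9 = 10.458
Maximum at age 3 (10.458).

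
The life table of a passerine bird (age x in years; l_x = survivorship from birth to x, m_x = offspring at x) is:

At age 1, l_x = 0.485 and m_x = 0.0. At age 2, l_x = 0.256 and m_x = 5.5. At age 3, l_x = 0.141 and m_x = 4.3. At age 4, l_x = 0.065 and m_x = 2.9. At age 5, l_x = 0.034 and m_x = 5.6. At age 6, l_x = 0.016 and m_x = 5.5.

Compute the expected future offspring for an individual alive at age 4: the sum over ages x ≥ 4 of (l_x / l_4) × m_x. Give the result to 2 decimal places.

7.18

l_4 = 0.065. Conditional survival from age 4 to x is l_x / l_4.
  x=4: (0.065/0.065) × 2.9 = 2.9000
  x=5: (0.034/0.065) × 5.6 = 2.9292
  x=6: (0.016/0.065) × 5.5 = 1.3538
Sum = 2.9000 + 2.9292 + 1.3538 = 7.1831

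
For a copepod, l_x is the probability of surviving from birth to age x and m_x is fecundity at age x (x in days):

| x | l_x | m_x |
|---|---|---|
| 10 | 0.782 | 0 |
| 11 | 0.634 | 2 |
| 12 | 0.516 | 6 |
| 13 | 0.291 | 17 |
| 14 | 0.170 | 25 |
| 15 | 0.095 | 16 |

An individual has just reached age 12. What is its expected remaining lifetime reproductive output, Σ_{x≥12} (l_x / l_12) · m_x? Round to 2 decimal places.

26.77

l_12 = 0.516. Conditional survival from age 12 to x is l_x / l_12.
  x=12: (0.516/0.516) × 6 = 6.0000
  x=13: (0.291/0.516) × 17 = 9.5872
  x=14: (0.170/0.516) × 25 = 8.2364
  x=15: (0.095/0.516) × 16 = 2.9457
Sum = 6.0000 + 9.5872 + 8.2364 + 2.9457 = 26.7694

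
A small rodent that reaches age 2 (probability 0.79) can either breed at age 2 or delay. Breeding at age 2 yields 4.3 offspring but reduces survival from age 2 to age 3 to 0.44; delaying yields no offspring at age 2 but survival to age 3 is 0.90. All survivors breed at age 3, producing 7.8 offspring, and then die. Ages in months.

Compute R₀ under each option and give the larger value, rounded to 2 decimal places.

breed at age 2: R₀ = 0.79 × (4.3 + 0.44 × 7.8) = 0.79 × 7.7320 = 6.1083
delay to age 3: R₀ = 0.79 × (0.90 × 7.8) = 0.79 × 7.0200 = 5.5458
Higher: breed at age 2 (6.1083).

6.11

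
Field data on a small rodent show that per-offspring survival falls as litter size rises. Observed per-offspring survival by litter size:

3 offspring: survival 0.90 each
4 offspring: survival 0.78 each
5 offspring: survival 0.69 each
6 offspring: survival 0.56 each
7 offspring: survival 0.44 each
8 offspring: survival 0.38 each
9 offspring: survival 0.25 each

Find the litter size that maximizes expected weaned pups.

5

Expected weaned pups = c × s(c):
  c=3: 3 × 0.90 = 2.700
  c=4: 4 × 0.78 = 3.120
  c=5: 5 × 0.69 = 3.450
  c=6: 6 × 0.56 = 3.360
  c=7: 7 × 0.44 = 3.080
  c=8: 8 × 0.38 = 3.040
  c=9: 9 × 0.25 = 2.250
Maximum at c = 5 (3.450 weaned pups).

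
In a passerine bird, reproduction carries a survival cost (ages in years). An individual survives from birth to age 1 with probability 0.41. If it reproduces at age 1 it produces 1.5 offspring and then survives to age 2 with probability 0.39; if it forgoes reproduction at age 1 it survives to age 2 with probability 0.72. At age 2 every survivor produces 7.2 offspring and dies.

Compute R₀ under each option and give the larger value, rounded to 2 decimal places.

breed at age 1: R₀ = 0.41 × (1.5 + 0.39 × 7.2) = 0.41 × 4.3080 = 1.7663
delay to age 2: R₀ = 0.41 × (0.72 × 7.2) = 0.41 × 5.1840 = 2.1254
Higher: delay to age 2 (2.1254).

2.13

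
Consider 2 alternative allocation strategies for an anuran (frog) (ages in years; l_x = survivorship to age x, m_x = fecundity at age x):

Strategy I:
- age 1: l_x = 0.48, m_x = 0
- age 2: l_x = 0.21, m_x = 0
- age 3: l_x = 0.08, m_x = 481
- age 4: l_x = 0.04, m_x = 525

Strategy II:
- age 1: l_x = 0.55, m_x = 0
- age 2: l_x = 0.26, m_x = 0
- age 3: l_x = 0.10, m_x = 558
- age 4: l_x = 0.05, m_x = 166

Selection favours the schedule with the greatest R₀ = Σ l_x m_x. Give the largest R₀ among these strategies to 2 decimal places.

64.10

Strategy I: R₀ = 0.48×0 + 0.21×0 + 0.08×481 + 0.04×525 = 59.4800
Strategy II: R₀ = 0.55×0 + 0.26×0 + 0.10×558 + 0.05×166 = 64.1000
Highest R₀: strategy II with 64.1000.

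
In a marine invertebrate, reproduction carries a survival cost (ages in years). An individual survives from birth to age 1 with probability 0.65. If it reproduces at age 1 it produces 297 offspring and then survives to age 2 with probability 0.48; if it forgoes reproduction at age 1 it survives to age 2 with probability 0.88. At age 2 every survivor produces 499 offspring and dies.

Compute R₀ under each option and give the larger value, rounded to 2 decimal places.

breed at age 1: R₀ = 0.65 × (297 + 0.48 × 499) = 0.65 × 536.5200 = 348.7380
delay to age 2: R₀ = 0.65 × (0.88 × 499) = 0.65 × 439.1200 = 285.4280
Higher: breed at age 1 (348.7380).

348.74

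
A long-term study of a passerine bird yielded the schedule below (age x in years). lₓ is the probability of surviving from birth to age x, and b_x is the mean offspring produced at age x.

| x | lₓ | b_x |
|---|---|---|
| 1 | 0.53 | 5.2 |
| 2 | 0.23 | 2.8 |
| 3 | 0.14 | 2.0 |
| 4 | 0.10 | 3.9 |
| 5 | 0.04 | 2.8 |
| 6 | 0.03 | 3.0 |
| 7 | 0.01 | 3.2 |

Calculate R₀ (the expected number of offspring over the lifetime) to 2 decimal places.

R₀ = Σ lₓ b_x:
  age 1: 0.53 × 5.2 = 2.7560
  age 2: 0.23 × 2.8 = 0.6440
  age 3: 0.14 × 2.0 = 0.2800
  age 4: 0.10 × 3.9 = 0.3900
  age 5: 0.04 × 2.8 = 0.1120
  age 6: 0.03 × 3.0 = 0.0900
  age 7: 0.01 × 3.2 = 0.0320
R₀ = 2.7560 + 0.6440 + 0.2800 + 0.3900 + 0.1120 + 0.0900 + 0.0320 = 4.3040

4.30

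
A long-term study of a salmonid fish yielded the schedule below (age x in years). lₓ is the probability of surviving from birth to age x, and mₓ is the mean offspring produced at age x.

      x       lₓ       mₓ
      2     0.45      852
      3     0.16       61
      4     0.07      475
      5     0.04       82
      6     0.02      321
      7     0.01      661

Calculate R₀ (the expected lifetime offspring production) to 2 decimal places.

R₀ = Σ lₓ mₓ:
  age 2: 0.45 × 852 = 383.4000
  age 3: 0.16 × 61 = 9.7600
  age 4: 0.07 × 475 = 33.2500
  age 5: 0.04 × 82 = 3.2800
  age 6: 0.02 × 321 = 6.4200
  age 7: 0.01 × 661 = 6.6100
R₀ = 383.4000 + 9.7600 + 33.2500 + 3.2800 + 6.4200 + 6.6100 = 442.7200

442.72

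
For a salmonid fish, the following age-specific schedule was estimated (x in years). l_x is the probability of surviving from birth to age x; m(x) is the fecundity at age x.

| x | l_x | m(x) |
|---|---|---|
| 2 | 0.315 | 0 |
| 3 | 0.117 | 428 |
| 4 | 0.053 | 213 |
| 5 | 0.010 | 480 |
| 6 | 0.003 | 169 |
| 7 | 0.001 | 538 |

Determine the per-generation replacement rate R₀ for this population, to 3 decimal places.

67.210

R₀ = Σ l_x m(x):
  age 2: 0.315 × 0 = 0.0000
  age 3: 0.117 × 428 = 50.0760
  age 4: 0.053 × 213 = 11.2890
  age 5: 0.010 × 480 = 4.8000
  age 6: 0.003 × 169 = 0.5070
  age 7: 0.001 × 538 = 0.5380
R₀ = 0.0000 + 50.0760 + 11.2890 + 4.8000 + 0.5070 + 0.5380 = 67.2100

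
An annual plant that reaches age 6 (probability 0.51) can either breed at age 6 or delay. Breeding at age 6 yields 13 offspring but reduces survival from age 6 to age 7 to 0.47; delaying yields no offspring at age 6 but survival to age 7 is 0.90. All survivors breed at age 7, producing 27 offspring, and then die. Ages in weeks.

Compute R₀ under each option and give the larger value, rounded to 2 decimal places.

breed at age 6: R₀ = 0.51 × (13 + 0.47 × 27) = 0.51 × 25.6900 = 13.1019
delay to age 7: R₀ = 0.51 × (0.90 × 27) = 0.51 × 24.3000 = 12.3930
Higher: breed at age 6 (13.1019).

13.10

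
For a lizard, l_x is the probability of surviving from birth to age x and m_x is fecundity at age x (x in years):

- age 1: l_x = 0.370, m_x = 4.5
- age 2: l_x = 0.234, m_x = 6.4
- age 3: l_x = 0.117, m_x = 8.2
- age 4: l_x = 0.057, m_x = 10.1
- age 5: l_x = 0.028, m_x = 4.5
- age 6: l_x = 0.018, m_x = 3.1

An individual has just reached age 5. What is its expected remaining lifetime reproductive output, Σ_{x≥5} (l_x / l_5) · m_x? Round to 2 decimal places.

6.49

l_5 = 0.028. Conditional survival from age 5 to x is l_x / l_5.
  x=5: (0.028/0.028) × 4.5 = 4.5000
  x=6: (0.018/0.028) × 3.1 = 1.9929
Sum = 4.5000 + 1.9929 = 6.4929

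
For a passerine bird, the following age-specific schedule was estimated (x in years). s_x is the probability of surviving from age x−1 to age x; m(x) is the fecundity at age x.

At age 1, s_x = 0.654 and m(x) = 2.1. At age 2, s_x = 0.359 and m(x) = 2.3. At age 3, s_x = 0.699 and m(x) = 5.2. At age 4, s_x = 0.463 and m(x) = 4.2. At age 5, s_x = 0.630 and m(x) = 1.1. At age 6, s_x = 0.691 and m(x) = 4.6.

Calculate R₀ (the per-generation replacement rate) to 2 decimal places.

Survivorship from birth: l_x = s_1·s_2·…·s_x.
  l_1 = 0.65400
  l_2 = 0.23479
  l_3 = 0.16412
  l_4 = 0.07599
  l_5 = 0.04787
  l_6 = 0.03308
R₀ = Σ l_x m(x):
  age 1: 0.65400 × 2.1 = 1.3734
  age 2: 0.23479 × 2.3 = 0.5400
  age 3: 0.16412 × 5.2 = 0.8534
  age 4: 0.07599 × 4.2 = 0.3192
  age 5: 0.04787 × 1.1 = 0.0527
  age 6: 0.03308 × 4.6 = 0.1522
R₀ = 1.3734 + 0.5400 + 0.8534 + 0.3192 + 0.0527 + 0.1522 = 3.2908

3.29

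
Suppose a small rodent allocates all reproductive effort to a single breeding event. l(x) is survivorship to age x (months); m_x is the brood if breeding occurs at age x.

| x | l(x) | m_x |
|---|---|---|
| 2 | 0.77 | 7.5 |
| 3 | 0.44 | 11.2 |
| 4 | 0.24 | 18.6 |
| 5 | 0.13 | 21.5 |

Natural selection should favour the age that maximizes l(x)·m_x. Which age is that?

Expected offspring if breeding at age x = l(x) × m_x:
  age 2: 0.77 × 7.5 = 5.775
  age 3: 0.44 × 11.2 = 4.928
  age 4: 0.24 × 18.6 = 4.464
  age 5: 0.13 × 21.5 = 2.795
Maximum at age 2 (5.775).

2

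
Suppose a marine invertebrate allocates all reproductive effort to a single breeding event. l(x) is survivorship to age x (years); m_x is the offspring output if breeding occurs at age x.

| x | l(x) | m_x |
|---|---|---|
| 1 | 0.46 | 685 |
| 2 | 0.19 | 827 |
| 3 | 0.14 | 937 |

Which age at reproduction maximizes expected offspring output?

Expected offspring if breeding at age x = l(x) × m_x:
  age 1: 0.46 × 685 = 315.100
  age 2: 0.19 × 827 = 157.130
  age 3: 0.14 × 937 = 131.180
Maximum at age 1 (315.100).

1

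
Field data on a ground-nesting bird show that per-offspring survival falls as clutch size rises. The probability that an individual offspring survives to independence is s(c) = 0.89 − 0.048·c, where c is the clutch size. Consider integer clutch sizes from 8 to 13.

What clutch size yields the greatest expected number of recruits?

Expected recruits = c × s(c):
  c=8: 8 × 0.506 = 4.048
  c=9: 9 × 0.458 = 4.122
  c=10: 10 × 0.410 = 4.100
  c=11: 11 × 0.362 = 3.982
  c=12: 12 × 0.314 = 3.768
  c=13: 13 × 0.266 = 3.458
Maximum at c = 9 (4.122 recruits).

9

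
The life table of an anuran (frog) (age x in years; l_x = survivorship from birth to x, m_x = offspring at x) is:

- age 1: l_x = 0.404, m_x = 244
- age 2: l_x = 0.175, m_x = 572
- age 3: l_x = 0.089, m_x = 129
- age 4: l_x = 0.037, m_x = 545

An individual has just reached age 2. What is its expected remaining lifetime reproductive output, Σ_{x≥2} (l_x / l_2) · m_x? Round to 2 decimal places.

752.83

l_2 = 0.175. Conditional survival from age 2 to x is l_x / l_2.
  x=2: (0.175/0.175) × 572 = 572.0000
  x=3: (0.089/0.175) × 129 = 65.6057
  x=4: (0.037/0.175) × 545 = 115.2286
Sum = 572.0000 + 65.6057 + 115.2286 = 752.8343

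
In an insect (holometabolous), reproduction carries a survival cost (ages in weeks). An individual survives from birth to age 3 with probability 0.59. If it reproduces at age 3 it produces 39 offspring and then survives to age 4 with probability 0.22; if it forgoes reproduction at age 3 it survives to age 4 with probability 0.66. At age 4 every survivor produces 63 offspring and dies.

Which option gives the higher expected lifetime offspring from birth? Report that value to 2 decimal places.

breed at age 3: R₀ = 0.59 × (39 + 0.22 × 63) = 0.59 × 52.8600 = 31.1874
delay to age 4: R₀ = 0.59 × (0.66 × 63) = 0.59 × 41.5800 = 24.5322
Higher: breed at age 3 (31.1874).

31.19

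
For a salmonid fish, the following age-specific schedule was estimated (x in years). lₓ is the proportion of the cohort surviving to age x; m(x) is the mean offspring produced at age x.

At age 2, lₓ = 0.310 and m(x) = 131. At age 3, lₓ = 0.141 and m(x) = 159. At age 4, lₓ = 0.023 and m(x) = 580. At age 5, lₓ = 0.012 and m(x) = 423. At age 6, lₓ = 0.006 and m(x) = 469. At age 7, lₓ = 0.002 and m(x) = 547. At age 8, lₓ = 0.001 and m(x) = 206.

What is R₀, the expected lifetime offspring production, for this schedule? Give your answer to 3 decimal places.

85.559

R₀ = Σ lₓ m(x):
  age 2: 0.310 × 131 = 40.6100
  age 3: 0.141 × 159 = 22.4190
  age 4: 0.023 × 580 = 13.3400
  age 5: 0.012 × 423 = 5.0760
  age 6: 0.006 × 469 = 2.8140
  age 7: 0.002 × 547 = 1.0940
  age 8: 0.001 × 206 = 0.2060
R₀ = 40.6100 + 22.4190 + 13.3400 + 5.0760 + 2.8140 + 1.0940 + 0.2060 = 85.5590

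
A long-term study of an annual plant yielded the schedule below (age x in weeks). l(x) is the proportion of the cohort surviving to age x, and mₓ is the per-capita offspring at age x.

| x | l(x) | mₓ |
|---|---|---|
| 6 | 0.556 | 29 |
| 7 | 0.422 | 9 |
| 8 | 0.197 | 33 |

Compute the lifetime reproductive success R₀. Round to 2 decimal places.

26.42

R₀ = Σ l(x) mₓ:
  age 6: 0.556 × 29 = 16.1240
  age 7: 0.422 × 9 = 3.7980
  age 8: 0.197 × 33 = 6.5010
R₀ = 16.1240 + 3.7980 + 6.5010 = 26.4230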